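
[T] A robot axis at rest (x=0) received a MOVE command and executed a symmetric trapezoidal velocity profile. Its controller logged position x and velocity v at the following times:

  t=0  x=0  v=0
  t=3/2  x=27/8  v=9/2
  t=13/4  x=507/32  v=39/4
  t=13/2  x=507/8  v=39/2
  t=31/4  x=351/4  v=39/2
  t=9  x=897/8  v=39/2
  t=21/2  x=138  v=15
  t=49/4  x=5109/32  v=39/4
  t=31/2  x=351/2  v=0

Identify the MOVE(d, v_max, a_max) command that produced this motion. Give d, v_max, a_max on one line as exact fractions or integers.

final state: t=31/2, x=351/2, v=0 → d = 351/2
a_max = (9/2−0)/(3/2−0) = 3
max v = 39/2 over t∈[13/2,9] → v_max = 39/2
check: 39/2·(13/2+5/2) = 351/2 ✓

d=351/2 v_max=39/2 a_max=3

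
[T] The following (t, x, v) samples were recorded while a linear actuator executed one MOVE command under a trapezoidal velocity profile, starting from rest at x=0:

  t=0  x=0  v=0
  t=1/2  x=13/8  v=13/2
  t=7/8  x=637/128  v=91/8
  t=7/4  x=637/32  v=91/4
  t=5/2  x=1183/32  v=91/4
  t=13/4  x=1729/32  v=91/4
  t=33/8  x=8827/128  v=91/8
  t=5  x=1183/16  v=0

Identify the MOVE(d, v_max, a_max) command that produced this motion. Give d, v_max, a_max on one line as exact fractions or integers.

d=1183/16 v_max=91/4 a_max=13

final state: t=5, x=1183/16, v=0 → d = 1183/16
a_max = (13/2−0)/(1/2−0) = 13
max v = 91/4 over t∈[7/4,13/4] → v_max = 91/4
check: 91/4·(7/4+3/2) = 1183/16 ✓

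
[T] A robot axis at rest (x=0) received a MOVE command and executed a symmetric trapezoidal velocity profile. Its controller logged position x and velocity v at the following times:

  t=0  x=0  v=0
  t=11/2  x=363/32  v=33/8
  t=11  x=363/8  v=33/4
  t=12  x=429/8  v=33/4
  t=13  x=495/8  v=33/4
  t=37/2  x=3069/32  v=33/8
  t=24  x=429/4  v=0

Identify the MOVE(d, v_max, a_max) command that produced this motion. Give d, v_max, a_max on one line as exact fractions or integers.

d=429/4 v_max=33/4 a_max=3/4

final state: t=24, x=429/4, v=0 → d = 429/4
a_max = (33/8−0)/(11/2−0) = 3/4
max v = 33/4 over t∈[11,13] → v_max = 33/4
check: 33/4·(11+2) = 429/4 ✓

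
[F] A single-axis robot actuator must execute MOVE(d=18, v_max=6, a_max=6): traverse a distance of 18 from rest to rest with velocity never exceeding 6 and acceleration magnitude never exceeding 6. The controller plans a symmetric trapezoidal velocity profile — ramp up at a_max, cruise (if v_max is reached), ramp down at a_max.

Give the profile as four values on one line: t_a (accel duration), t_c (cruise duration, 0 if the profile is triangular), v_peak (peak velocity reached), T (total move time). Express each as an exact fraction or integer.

t_a=1 t_c=2 v_peak=6 T=4

vₘ²/aₘ = 6²/6 = 6
18 ≥ 6 ⇒ cruise phase
t_a = 6/6 = 1; v_peak = 6
d_cruise = 18 − 6 = 12; t_c = 12/6 = 2
T = 2·1 + 2 = 4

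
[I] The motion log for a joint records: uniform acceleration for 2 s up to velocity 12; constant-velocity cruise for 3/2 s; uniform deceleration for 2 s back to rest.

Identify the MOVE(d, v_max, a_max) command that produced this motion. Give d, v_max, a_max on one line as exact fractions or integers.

d=42 v_max=12 a_max=6

a_max = 12/2 = 6
d_a = ½·12·2 = 12; d_c = 12·3/2 = 18
d = 2·12 + 18 = 42
t_c = 3/2 > 0 so v_max = 12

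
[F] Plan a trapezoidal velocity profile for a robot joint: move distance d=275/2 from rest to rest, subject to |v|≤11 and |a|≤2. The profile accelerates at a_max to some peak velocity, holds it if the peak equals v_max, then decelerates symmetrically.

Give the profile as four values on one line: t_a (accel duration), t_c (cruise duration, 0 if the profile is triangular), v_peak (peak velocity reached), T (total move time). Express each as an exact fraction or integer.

t_a=11/2 t_c=7 v_peak=11 T=18

(v_max)²/a_max = 11²/2 = 121/2
275/2 ≥ 121/2 → trapezoidal
t_a = 11/2; v_peak = 11
d_cruise = 275/2 − 121/2 = 77; t_c = 77/11 = 7
T = 2·11/2 + 7 = 18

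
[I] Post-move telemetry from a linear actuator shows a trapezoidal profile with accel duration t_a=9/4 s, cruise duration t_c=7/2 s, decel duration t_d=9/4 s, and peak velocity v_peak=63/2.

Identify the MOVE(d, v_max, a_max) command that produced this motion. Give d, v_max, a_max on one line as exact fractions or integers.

d=1449/8 v_max=63/2 a_max=14

a_max = (63/2)/(9/4) = 14
d_a = ½·63/2·9/4 = 567/16; d_c = 63/2·7/2 = 441/4
d = 2·567/16 + 441/4 = 1449/8
t_c = 7/2 > 0 ⇒ limit active, v_max = 63/2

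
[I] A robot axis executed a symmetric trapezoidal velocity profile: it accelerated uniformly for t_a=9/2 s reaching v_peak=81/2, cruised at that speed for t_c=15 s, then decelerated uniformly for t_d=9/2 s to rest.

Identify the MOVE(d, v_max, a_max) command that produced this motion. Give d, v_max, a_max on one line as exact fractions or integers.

d=3159/4 v_max=81/2 a_max=9

a_max = (81/2)/(9/2) = 9
d_a = ½·81/2·9/2 = 729/8; d_c = 81/2·15 = 1215/2
d = 2·729/8 + 1215/2 = 3159/4
t_c = 15 > 0 → v_max = v_peak = 81/2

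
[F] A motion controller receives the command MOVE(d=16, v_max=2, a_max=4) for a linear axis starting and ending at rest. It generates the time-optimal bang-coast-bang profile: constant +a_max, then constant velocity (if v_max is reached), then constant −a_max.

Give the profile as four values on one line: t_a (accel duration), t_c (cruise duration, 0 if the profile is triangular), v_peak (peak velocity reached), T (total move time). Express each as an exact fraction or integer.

(v_max)²/a_max = 2²/4 = 1
16 ≥ 1 ⇒ cruise phase
t_a = 2/4 = 1/2; v_peak = 2
d_cruise = 16 − 1 = 15; t_c = 15/2
T = 2·1/2 + 15/2 = 17/2

t_a=1/2 t_c=15/2 v_peak=2 T=17/2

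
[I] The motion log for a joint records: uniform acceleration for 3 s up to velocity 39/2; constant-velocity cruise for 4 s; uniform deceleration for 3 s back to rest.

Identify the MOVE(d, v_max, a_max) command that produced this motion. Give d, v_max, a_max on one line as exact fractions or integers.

d=273/2 v_max=39/2 a_max=13/2

a_max = (39/2)/3 = 13/2
d_a = ½·39/2·3 = 117/4; d_c = 39/2·4 = 78
d = 2·117/4 + 78 = 273/2
t_c = 4 > 0 → v_max = v_peak = 39/2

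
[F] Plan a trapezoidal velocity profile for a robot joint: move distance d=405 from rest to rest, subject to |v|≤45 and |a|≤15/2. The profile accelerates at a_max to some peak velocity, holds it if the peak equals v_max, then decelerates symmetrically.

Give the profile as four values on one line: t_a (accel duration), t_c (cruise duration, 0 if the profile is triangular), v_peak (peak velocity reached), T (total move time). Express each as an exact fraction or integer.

t_a=6 t_c=3 v_peak=45 T=15

(v_max)²/a_max = 45²/(15/2) = 270
405 ≥ 270 so v_max reached
t_a = 45/(15/2) = 6; v_peak = 45
d_cruise = 405 − 270 = 135; t_c = 135/45 = 3
T = 2·6 + 3 = 15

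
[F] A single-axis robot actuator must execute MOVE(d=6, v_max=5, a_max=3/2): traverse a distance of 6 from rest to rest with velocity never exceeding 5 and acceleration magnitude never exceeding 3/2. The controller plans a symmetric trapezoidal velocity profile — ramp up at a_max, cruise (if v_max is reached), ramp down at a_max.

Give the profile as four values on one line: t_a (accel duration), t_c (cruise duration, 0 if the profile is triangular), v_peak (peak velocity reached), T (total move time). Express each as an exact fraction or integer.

(v_max)²/a_max = 5²/(3/2) = 50/3
6 < 50/3 → triangular
v_peak = √(6·3/2) = √9 = 3
t_a = 3/(3/2) = 2; t_c = 0
T = 2·2 = 4

t_a=2 t_c=0 v_peak=3 T=4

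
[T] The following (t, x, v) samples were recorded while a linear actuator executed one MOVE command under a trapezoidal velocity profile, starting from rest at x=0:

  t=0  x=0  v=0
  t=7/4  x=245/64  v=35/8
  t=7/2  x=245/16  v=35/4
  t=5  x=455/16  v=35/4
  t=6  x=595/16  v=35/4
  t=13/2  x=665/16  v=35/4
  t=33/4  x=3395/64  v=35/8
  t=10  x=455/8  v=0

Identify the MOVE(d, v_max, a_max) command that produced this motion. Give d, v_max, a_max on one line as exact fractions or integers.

d=455/8 v_max=35/4 a_max=5/2

final state: t=10, x=455/8, v=0 → d = 455/8
a_max = (35/8−0)/(7/4−0) = 5/2
max v = 35/4 over t∈[7/2,13/2] → v_max = 35/4
check: 35/4·(7/2+3) = 455/8 ✓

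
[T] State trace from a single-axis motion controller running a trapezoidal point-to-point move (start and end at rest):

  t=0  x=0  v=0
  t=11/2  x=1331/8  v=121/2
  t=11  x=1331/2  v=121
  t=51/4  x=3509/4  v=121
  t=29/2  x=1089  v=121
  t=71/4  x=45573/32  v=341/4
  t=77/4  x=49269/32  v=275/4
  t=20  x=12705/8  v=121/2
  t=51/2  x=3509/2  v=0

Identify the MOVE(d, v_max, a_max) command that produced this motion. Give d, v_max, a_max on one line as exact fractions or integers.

d=3509/2 v_max=121 a_max=11

final state: t=51/2, x=3509/2, v=0 → d = 3509/2
a_max = (121/2−0)/(11/2−0) = 11
max v = 121 over t∈[11,29/2] → v_max = 121
check: 121·(11+7/2) = 3509/2 ✓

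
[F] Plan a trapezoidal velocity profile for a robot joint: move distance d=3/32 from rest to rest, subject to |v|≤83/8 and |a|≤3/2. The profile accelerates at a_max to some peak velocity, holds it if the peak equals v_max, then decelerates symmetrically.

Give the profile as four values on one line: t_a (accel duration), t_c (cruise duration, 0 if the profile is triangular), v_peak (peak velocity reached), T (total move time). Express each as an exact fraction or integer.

t_a=1/4 t_c=0 v_peak=3/8 T=1/2

v_max²/a_max = (83/8)²/(3/2) = 6889/96
3/32 < 6889/96 → triangular
v_peak = √(3/32·3/2) = √(9/64) = 3/8
t_a = (3/8)/(3/2) = 1/4; t_c = 0
T = 2·1/4 = 1/2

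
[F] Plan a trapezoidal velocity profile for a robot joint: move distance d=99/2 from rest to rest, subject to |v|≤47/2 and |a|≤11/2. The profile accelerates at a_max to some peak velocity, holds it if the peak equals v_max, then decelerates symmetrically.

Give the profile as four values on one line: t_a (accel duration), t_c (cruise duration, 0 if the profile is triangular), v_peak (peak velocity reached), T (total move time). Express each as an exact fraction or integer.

t_a=3 t_c=0 v_peak=33/2 T=6

vₘ²/aₘ = (47/2)²/(11/2) = 2209/22
99/2 < 2209/22 so t_c = 0
v_peak = √(99/2·11/2) = √(1089/4) = 33/2
t_a = (33/2)/(11/2) = 3; t_c = 0
T = 2·3 = 6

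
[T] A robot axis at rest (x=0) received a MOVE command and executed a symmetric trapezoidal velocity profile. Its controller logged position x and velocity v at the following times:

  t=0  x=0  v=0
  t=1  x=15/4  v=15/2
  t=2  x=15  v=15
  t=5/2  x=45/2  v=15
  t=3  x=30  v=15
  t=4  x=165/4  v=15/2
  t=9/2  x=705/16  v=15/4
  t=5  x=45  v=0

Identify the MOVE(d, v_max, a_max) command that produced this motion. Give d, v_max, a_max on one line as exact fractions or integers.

d=45 v_max=15 a_max=15/2

final state: t=5, x=45, v=0 → d = 45
a_max = (15/2−0)/(1−0) = 15/2
max v = 15 over t∈[2,3] → v_max = 15
check: 15·(2+1) = 45 ✓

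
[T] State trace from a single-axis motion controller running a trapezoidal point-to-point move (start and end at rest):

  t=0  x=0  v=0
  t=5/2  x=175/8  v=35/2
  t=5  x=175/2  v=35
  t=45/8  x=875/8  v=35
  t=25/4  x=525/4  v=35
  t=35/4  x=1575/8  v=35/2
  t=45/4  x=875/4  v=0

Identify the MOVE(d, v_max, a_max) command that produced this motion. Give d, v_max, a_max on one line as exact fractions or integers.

d=875/4 v_max=35 a_max=7

final state: t=45/4, x=875/4, v=0 → d = 875/4
a_max = (35/2−0)/(5/2−0) = 7
max v = 35 over t∈[5,25/4] → v_max = 35
check: 35·(5+5/4) = 875/4 ✓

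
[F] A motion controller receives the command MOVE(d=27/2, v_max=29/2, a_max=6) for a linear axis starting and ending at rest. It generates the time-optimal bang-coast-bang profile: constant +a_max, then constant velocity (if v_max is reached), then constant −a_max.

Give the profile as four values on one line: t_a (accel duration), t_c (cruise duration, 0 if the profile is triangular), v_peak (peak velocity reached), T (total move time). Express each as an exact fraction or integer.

(v_max)²/a_max = (29/2)²/6 = 841/24
27/2 < 841/24 so t_c = 0
v_peak = √(27/2·6) = √81 = 9
t_a = 9/6 = 3/2; t_c = 0
T = 2·3/2 = 3

t_a=3/2 t_c=0 v_peak=9 T=3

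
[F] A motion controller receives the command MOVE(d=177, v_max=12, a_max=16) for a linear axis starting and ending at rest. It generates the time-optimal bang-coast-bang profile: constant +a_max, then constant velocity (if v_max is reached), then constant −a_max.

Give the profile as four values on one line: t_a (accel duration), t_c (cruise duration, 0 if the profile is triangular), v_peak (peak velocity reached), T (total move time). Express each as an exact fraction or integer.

t_a=3/4 t_c=14 v_peak=12 T=31/2

(v_max)²/a_max = 12²/16 = 9
177 ≥ 9 → trapezoidal
t_a = 12/16 = 3/4; v_peak = 12
d_cruise = 177 − 9 = 168; t_c = 168/12 = 14
T = 2·3/4 + 14 = 31/2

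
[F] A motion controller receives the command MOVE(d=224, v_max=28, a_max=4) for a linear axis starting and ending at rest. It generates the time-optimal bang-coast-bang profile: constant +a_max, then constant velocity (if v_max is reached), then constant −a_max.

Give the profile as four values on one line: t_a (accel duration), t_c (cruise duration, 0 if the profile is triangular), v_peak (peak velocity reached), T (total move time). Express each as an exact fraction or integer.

vₘ²/aₘ = 28²/4 = 196
224 ≥ 196 → trapezoidal
t_a = 28/4 = 7; v_peak = 28
d_cruise = 224 − 196 = 28; t_c = 28/28 = 1
T = 2·7 + 1 = 15

t_a=7 t_c=1 v_peak=28 T=15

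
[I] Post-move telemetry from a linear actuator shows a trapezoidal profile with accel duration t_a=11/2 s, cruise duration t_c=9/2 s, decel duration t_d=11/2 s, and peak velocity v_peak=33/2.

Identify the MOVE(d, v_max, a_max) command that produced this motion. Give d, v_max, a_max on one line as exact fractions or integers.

d=165 v_max=33/2 a_max=3

a_max = (33/2)/(11/2) = 3
d_a = ½·33/2·11/2 = 363/8; d_c = 33/2·9/2 = 297/4
d = 2·363/8 + 297/4 = 165
t_c = 9/2 > 0 ⇒ limit active, v_max = 33/2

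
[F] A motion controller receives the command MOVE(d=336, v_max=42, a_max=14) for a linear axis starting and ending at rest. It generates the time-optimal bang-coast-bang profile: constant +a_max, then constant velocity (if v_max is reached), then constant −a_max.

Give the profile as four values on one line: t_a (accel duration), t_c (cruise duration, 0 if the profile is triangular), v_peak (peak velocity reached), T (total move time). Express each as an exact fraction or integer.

t_a=3 t_c=5 v_peak=42 T=11

(v_max)²/a_max = 42²/14 = 126
336 ≥ 126 → trapezoidal
t_a = 42/14 = 3; v_peak = 42
d_cruise = 336 − 126 = 210; t_c = 210/42 = 5
T = 2·3 + 5 = 11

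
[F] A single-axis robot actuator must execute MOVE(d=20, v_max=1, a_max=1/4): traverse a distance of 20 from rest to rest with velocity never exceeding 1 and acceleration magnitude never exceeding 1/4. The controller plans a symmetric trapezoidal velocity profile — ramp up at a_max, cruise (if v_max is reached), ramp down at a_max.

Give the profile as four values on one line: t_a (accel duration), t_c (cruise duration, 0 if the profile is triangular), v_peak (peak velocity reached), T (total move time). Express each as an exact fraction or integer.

t_a=4 t_c=16 v_peak=1 T=24

vₘ²/aₘ = 1²/(1/4) = 4
20 ≥ 4 → trapezoidal
t_a = 1/(1/4) = 4; v_peak = 1
d_cruise = 20 − 4 = 16; t_c = 16/1 = 16
T = 2·4 + 16 = 24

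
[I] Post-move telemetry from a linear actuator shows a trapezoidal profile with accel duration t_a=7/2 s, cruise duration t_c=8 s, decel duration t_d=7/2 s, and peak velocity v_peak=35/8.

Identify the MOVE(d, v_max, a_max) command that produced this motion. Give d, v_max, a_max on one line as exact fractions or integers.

d=805/16 v_max=35/8 a_max=5/4

a_max = (35/8)/(7/2) = 5/4
d_a = ½·35/8·7/2 = 245/32; d_c = 35/8·8 = 35
d = 2·245/32 + 35 = 805/16
t_c = 8 > 0 ⇒ limit active, v_max = 35/8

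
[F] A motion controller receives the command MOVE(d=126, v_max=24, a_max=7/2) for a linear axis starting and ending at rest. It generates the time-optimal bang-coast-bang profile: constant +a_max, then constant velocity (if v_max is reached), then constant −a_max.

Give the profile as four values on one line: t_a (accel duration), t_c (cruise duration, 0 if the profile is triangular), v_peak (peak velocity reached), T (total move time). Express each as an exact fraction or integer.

v_max²/a_max = 24²/(7/2) = 1152/7
126 < 1152/7 ⇒ no cruise
v_peak = √(126·7/2) = √441 = 21
t_a = 21/(7/2) = 6; t_c = 0
T = 2·6 = 12

t_a=6 t_c=0 v_peak=21 T=12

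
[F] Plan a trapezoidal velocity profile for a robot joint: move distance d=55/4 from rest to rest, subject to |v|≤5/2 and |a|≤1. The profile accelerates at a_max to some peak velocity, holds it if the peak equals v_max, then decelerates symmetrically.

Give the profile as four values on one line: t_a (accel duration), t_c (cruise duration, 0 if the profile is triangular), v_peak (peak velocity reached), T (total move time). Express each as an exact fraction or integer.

t_a=5/2 t_c=3 v_peak=5/2 T=8

v_max²/a_max = (5/2)²/1 = 25/4
55/4 ≥ 25/4 so v_max reached
t_a = (5/2)/1 = 5/2; v_peak = 5/2
d_cruise = 55/4 − 25/4 = 15/2; t_c = (15/2)/(5/2) = 3
T = 2·5/2 + 3 = 8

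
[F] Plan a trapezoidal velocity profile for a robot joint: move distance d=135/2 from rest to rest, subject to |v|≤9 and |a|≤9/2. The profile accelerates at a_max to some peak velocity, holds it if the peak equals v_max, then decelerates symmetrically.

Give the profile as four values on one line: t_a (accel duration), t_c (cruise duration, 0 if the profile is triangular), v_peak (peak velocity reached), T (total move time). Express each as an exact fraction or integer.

vₘ²/aₘ = 9²/(9/2) = 18
135/2 ≥ 18 so v_max reached
t_a = 9/(9/2) = 2; v_peak = 9
d_cruise = 135/2 − 18 = 99/2; t_c = (99/2)/9 = 11/2
T = 2·2 + 11/2 = 19/2

t_a=2 t_c=11/2 v_peak=9 T=19/2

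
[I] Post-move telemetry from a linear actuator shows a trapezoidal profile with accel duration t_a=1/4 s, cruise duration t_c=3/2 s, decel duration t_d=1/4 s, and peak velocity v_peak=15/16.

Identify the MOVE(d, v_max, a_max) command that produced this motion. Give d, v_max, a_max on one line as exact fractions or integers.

a_max = (15/16)/(1/4) = 15/4
d_a = ½·15/16·1/4 = 15/128; d_c = 15/16·3/2 = 45/32
d = 2·15/128 + 45/32 = 105/64
t_c = 3/2 > 0 → v_max = v_peak = 15/16

d=105/64 v_max=15/16 a_max=15/4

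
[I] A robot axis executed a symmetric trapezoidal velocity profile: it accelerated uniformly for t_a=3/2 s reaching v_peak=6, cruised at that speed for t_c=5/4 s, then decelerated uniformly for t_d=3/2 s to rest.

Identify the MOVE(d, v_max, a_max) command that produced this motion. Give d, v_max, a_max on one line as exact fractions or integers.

a_max = 6/(3/2) = 4
d_a = ½·6·3/2 = 9/2; d_c = 6·5/4 = 15/2
d = 2·9/2 + 15/2 = 33/2
t_c = 5/4 > 0 → v_max = v_peak = 6

d=33/2 v_max=6 a_max=4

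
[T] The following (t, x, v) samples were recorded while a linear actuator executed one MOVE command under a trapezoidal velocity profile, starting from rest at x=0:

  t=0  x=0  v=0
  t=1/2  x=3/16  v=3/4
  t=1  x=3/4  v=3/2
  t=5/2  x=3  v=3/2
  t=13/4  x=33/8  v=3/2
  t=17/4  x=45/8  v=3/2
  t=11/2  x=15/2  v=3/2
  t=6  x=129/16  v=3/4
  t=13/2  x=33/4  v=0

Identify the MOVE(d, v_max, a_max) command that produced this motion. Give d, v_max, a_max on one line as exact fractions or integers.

final state: t=13/2, x=33/4, v=0 → d = 33/4
a_max = (3/4−0)/(1/2−0) = 3/2
max v = 3/2 over t∈[1,11/2] → v_max = 3/2
check: 3/2·(1+9/2) = 33/4 ✓

d=33/4 v_max=3/2 a_max=3/2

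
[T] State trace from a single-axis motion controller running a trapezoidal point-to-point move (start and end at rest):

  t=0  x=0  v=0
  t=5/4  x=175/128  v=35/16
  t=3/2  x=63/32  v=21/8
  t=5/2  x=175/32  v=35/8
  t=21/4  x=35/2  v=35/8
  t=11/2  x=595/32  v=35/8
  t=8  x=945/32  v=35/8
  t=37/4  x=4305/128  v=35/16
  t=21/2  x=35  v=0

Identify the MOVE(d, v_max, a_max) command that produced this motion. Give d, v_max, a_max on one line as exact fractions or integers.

d=35 v_max=35/8 a_max=7/4

final state: t=21/2, x=35, v=0 → d = 35
a_max = (35/16−0)/(5/4−0) = 7/4
max v = 35/8 over t∈[5/2,8] → v_max = 35/8
check: 35/8·(5/2+11/2) = 35 ✓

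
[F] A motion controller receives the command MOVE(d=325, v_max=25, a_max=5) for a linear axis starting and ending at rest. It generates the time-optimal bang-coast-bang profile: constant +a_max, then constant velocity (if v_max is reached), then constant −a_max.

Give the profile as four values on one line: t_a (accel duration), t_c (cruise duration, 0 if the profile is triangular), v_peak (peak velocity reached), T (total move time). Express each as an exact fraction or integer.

t_a=5 t_c=8 v_peak=25 T=18

vₘ²/aₘ = 25²/5 = 125
325 ≥ 125 → trapezoidal
t_a = 25/5 = 5; v_peak = 25
d_cruise = 325 − 125 = 200; t_c = 200/25 = 8
T = 2·5 + 8 = 18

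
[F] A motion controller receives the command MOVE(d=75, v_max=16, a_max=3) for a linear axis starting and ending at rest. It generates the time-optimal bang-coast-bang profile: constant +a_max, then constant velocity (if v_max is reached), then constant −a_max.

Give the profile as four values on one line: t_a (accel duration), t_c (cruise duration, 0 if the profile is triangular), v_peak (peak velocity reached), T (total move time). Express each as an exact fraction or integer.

t_a=5 t_c=0 v_peak=15 T=10

(v_max)²/a_max = 16²/3 = 256/3
75 < 256/3 → triangular
v_peak = √(75·3) = √225 = 15
t_a = 15/3 = 5; t_c = 0
T = 2·5 = 10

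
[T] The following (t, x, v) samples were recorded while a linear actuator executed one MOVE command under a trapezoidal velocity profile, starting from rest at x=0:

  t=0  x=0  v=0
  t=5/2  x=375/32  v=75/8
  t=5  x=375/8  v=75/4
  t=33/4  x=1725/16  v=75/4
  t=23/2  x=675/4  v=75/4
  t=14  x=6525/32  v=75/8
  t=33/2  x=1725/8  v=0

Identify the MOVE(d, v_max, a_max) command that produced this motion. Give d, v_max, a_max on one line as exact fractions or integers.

d=1725/8 v_max=75/4 a_max=15/4

final state: t=33/2, x=1725/8, v=0 → d = 1725/8
a_max = (75/8−0)/(5/2−0) = 15/4
max v = 75/4 over t∈[5,23/2] → v_max = 75/4
check: 75/4·(5+13/2) = 1725/8 ✓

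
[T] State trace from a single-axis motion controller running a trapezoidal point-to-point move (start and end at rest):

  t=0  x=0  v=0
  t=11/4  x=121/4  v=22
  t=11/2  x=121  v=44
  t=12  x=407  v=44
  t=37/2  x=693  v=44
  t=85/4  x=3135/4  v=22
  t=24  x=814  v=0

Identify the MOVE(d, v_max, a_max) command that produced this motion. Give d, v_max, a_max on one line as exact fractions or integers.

final state: t=24, x=814, v=0 → d = 814
a_max = (22−0)/(11/4−0) = 8
max v = 44 over t∈[11/2,37/2] → v_max = 44
check: 44·(11/2+13) = 814 ✓

d=814 v_max=44 a_max=8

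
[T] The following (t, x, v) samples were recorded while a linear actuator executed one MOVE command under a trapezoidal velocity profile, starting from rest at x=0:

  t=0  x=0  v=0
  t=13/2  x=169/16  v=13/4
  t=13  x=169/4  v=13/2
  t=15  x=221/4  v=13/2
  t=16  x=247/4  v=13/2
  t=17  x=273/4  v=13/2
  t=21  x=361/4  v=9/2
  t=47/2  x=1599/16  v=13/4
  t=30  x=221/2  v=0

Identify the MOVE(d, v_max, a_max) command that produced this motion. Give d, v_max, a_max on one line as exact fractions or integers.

d=221/2 v_max=13/2 a_max=1/2

final state: t=30, x=221/2, v=0 → d = 221/2
a_max = (13/4−0)/(13/2−0) = 1/2
max v = 13/2 over t∈[13,17] → v_max = 13/2
check: 13/2·(13+4) = 221/2 ✓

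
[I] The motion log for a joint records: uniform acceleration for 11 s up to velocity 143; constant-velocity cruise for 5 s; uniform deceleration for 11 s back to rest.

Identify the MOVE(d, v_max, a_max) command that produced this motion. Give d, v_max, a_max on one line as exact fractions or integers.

d=2288 v_max=143 a_max=13

a_max = 143/11 = 13
d_a = ½·143·11 = 1573/2; d_c = 143·5 = 715
d = 2·1573/2 + 715 = 2288
t_c = 5 > 0 ⇒ limit active, v_max = 143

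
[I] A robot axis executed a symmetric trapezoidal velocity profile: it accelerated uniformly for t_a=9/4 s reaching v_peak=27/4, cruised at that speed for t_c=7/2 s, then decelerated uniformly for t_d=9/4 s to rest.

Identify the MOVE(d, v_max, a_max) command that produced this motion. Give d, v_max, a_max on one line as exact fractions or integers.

d=621/16 v_max=27/4 a_max=3

a_max = (27/4)/(9/4) = 3
d_a = ½·27/4·9/4 = 243/32; d_c = 27/4·7/2 = 189/8
d = 2·243/32 + 189/8 = 621/16
t_c = 7/2 > 0 ⇒ limit active, v_max = 27/4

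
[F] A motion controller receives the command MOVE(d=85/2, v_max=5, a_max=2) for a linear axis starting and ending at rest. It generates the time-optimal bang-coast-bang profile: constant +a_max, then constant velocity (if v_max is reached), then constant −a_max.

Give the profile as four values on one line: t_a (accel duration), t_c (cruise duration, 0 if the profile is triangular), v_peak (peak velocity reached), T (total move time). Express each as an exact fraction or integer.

vₘ²/aₘ = 5²/2 = 25/2
85/2 ≥ 25/2 ⇒ cruise phase
t_a = 5/2; v_peak = 5
d_cruise = 85/2 − 25/2 = 30; t_c = 30/5 = 6
T = 2·5/2 + 6 = 11

t_a=5/2 t_c=6 v_peak=5 T=11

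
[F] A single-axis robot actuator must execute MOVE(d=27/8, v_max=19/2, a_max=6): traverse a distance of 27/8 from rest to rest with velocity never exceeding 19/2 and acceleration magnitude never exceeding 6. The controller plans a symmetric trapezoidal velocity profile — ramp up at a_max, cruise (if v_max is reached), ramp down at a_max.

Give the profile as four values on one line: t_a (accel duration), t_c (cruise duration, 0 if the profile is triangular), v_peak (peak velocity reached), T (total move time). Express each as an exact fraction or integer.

t_a=3/4 t_c=0 v_peak=9/2 T=3/2

v_max²/a_max = (19/2)²/6 = 361/24
27/8 < 361/24 ⇒ no cruise
v_peak = √(27/8·6) = √(81/4) = 9/2
t_a = (9/2)/6 = 3/4; t_c = 0
T = 2·3/4 = 3/2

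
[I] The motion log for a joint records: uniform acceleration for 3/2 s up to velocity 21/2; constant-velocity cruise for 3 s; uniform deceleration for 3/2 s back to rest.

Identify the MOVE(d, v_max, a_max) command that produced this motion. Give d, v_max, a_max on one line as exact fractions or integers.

a_max = (21/2)/(3/2) = 7
d_a = ½·21/2·3/2 = 63/8; d_c = 21/2·3 = 63/2
d = 2·63/8 + 63/2 = 189/4
t_c = 3 > 0 so v_max = 21/2

d=189/4 v_max=21/2 a_max=7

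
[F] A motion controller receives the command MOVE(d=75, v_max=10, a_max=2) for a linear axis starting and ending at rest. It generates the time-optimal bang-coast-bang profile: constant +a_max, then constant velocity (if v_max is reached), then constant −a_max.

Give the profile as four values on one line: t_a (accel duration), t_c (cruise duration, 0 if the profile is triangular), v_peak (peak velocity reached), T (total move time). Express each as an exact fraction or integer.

v_max²/a_max = 10²/2 = 50
75 ≥ 50 so v_max reached
t_a = 10/2 = 5; v_peak = 10
d_cruise = 75 − 50 = 25; t_c = 25/10 = 5/2
T = 2·5 + 5/2 = 25/2

t_a=5 t_c=5/2 v_peak=10 T=25/2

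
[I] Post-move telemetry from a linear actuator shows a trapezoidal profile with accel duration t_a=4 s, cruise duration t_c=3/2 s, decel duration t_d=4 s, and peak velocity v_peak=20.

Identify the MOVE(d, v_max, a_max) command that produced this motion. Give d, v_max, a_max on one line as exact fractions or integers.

a_max = 20/4 = 5
d_a = ½·20·4 = 40; d_c = 20·3/2 = 30
d = 2·40 + 30 = 110
t_c = 3/2 > 0 ⇒ limit active, v_max = 20

d=110 v_max=20 a_max=5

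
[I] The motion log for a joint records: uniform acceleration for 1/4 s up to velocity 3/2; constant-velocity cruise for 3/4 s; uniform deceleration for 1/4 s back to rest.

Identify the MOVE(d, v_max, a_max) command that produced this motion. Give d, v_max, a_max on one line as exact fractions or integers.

d=3/2 v_max=3/2 a_max=6

a_max = (3/2)/(1/4) = 6
d_a = ½·3/2·1/4 = 3/16; d_c = 3/2·3/4 = 9/8
d = 2·3/16 + 9/8 = 3/2
t_c = 3/4 > 0 so v_max = 3/2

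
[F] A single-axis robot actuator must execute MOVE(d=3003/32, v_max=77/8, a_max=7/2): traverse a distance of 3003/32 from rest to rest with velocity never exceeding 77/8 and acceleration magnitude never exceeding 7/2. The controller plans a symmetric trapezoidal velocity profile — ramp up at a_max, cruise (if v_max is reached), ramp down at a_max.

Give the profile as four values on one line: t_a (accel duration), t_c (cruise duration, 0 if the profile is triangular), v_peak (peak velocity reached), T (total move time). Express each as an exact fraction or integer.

t_a=11/4 t_c=7 v_peak=77/8 T=25/2

vₘ²/aₘ = (77/8)²/(7/2) = 847/32
3003/32 ≥ 847/32 so v_max reached
t_a = (77/8)/(7/2) = 11/4; v_peak = 77/8
d_cruise = 3003/32 − 847/32 = 539/8; t_c = (539/8)/(77/8) = 7
T = 2·11/4 + 7 = 25/2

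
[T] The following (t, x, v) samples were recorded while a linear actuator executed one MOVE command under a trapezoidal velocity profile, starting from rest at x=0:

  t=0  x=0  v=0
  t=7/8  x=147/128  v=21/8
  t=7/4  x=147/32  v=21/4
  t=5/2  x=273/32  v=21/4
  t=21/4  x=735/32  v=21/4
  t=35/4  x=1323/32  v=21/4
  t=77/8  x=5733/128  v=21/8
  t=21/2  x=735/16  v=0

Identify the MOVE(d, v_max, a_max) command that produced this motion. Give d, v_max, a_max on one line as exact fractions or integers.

final state: t=21/2, x=735/16, v=0 → d = 735/16
a_max = (21/8−0)/(7/8−0) = 3
max v = 21/4 over t∈[7/4,35/4] → v_max = 21/4
check: 21/4·(7/4+7) = 735/16 ✓

d=735/16 v_max=21/4 a_max=3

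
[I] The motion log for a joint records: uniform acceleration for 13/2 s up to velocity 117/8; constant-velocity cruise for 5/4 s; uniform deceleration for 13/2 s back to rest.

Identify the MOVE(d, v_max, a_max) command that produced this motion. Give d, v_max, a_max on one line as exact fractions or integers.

a_max = (117/8)/(13/2) = 9/4
d_a = ½·117/8·13/2 = 1521/32; d_c = 117/8·5/4 = 585/32
d = 2·1521/32 + 585/32 = 3627/32
t_c = 5/4 > 0 so v_max = 117/8

d=3627/32 v_max=117/8 a_max=9/4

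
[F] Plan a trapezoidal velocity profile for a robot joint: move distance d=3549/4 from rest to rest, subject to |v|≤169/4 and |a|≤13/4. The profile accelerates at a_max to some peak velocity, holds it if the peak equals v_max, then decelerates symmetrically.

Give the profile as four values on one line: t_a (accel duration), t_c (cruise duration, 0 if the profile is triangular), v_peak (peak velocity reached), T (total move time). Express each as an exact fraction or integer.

t_a=13 t_c=8 v_peak=169/4 T=34

(v_max)²/a_max = (169/4)²/(13/4) = 2197/4
3549/4 ≥ 2197/4 so v_max reached
t_a = (169/4)/(13/4) = 13; v_peak = 169/4
d_cruise = 3549/4 − 2197/4 = 338; t_c = 338/(169/4) = 8
T = 2·13 + 8 = 34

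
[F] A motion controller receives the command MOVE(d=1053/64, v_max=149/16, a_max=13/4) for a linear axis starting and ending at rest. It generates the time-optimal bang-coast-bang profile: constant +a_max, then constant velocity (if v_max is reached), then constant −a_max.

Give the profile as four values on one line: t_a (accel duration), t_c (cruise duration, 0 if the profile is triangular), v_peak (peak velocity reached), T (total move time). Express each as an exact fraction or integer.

(v_max)²/a_max = (149/16)²/(13/4) = 22201/832
1053/64 < 22201/832 ⇒ no cruise
v_peak = √(1053/64·13/4) = √(13689/256) = 117/16
t_a = (117/16)/(13/4) = 9/4; t_c = 0
T = 2·9/4 = 9/2

t_a=9/4 t_c=0 v_peak=117/16 T=9/2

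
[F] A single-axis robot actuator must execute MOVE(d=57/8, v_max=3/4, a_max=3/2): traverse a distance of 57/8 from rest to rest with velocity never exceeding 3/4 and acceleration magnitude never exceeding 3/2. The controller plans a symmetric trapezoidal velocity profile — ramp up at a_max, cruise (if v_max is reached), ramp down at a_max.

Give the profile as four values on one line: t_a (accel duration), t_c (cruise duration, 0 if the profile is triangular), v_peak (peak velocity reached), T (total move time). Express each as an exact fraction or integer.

v_max²/a_max = (3/4)²/(3/2) = 3/8
57/8 ≥ 3/8 so v_max reached
t_a = (3/4)/(3/2) = 1/2; v_peak = 3/4
d_cruise = 57/8 − 3/8 = 27/4; t_c = (27/4)/(3/4) = 9
T = 2·1/2 + 9 = 10

t_a=1/2 t_c=9 v_peak=3/4 T=10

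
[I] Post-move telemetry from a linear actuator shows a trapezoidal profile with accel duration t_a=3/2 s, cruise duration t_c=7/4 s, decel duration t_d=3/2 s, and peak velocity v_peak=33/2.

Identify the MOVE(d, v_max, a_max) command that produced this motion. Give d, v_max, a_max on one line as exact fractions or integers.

a_max = (33/2)/(3/2) = 11
d_a = ½·33/2·3/2 = 99/8; d_c = 33/2·7/4 = 231/8
d = 2·99/8 + 231/8 = 429/8
t_c = 7/4 > 0 so v_max = 33/2

d=429/8 v_max=33/2 a_max=11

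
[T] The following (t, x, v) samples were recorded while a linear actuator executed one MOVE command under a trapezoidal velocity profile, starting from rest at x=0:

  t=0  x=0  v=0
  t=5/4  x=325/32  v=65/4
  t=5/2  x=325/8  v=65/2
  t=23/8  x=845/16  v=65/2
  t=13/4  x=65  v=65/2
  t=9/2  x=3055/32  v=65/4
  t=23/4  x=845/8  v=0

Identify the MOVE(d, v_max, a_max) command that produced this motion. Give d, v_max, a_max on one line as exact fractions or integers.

d=845/8 v_max=65/2 a_max=13

final state: t=23/4, x=845/8, v=0 → d = 845/8
a_max = (65/4−0)/(5/4−0) = 13
max v = 65/2 over t∈[5/2,13/4] → v_max = 65/2
check: 65/2·(5/2+3/4) = 845/8 ✓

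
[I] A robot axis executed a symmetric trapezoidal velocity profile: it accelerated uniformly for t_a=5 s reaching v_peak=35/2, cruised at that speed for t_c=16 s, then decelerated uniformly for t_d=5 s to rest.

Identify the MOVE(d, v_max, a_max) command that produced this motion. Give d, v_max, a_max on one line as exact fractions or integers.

a_max = (35/2)/5 = 7/2
d_a = ½·35/2·5 = 175/4; d_c = 35/2·16 = 280
d = 2·175/4 + 280 = 735/2
t_c = 16 > 0 so v_max = 35/2

d=735/2 v_max=35/2 a_max=7/2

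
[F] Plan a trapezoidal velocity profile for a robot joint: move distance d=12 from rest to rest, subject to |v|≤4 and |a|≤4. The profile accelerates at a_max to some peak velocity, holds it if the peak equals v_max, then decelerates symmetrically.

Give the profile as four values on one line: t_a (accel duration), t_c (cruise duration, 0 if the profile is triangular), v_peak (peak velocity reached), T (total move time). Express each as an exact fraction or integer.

t_a=1 t_c=2 v_peak=4 T=4

(v_max)²/a_max = 4²/4 = 4
12 ≥ 4 ⇒ cruise phase
t_a = 4/4 = 1; v_peak = 4
d_cruise = 12 − 4 = 8; t_c = 8/4 = 2
T = 2·1 + 2 = 4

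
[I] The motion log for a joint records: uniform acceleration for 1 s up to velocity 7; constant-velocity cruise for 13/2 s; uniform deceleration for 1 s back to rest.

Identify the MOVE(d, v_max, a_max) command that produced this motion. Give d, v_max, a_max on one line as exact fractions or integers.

d=105/2 v_max=7 a_max=7

a_max = 7/1 = 7
d_a = ½·7·1 = 7/2; d_c = 7·13/2 = 91/2
d = 2·7/2 + 91/2 = 105/2
t_c = 13/2 > 0 so v_max = 7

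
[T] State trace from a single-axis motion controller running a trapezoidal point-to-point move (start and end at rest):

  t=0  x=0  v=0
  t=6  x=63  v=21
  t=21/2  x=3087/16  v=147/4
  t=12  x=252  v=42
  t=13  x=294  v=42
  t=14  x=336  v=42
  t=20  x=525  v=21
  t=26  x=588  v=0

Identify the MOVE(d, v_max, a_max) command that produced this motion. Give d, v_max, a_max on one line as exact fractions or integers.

final state: t=26, x=588, v=0 → d = 588
a_max = (21−0)/(6−0) = 7/2
max v = 42 over t∈[12,14] → v_max = 42
check: 42·(12+2) = 588 ✓

d=588 v_max=42 a_max=7/2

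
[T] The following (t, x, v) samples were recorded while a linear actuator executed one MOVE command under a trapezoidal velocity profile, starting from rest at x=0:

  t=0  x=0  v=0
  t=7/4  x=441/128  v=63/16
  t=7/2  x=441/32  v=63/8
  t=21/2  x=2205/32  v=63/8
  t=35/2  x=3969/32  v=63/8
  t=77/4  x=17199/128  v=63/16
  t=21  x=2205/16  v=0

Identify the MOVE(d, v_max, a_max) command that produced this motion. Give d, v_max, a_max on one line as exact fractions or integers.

final state: t=21, x=2205/16, v=0 → d = 2205/16
a_max = (63/16−0)/(7/4−0) = 9/4
max v = 63/8 over t∈[7/2,35/2] → v_max = 63/8
check: 63/8·(7/2+14) = 2205/16 ✓

d=2205/16 v_max=63/8 a_max=9/4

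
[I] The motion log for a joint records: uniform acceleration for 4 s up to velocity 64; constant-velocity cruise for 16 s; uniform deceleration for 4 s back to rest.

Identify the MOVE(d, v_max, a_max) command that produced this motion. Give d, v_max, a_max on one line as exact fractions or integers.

a_max = 64/4 = 16
d_a = ½·64·4 = 128; d_c = 64·16 = 1024
d = 2·128 + 1024 = 1280
t_c = 16 > 0 ⇒ limit active, v_max = 64

d=1280 v_max=64 a_max=16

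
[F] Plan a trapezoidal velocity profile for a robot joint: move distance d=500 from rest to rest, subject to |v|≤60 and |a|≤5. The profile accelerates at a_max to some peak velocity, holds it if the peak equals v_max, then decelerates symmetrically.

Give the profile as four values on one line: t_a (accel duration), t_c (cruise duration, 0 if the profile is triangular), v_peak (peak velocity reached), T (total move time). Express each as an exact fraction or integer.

(v_max)²/a_max = 60²/5 = 720
500 < 720 so t_c = 0
v_peak = √(500·5) = √2500 = 50
t_a = 50/5 = 10; t_c = 0
T = 2·10 = 20

t_a=10 t_c=0 v_peak=50 T=20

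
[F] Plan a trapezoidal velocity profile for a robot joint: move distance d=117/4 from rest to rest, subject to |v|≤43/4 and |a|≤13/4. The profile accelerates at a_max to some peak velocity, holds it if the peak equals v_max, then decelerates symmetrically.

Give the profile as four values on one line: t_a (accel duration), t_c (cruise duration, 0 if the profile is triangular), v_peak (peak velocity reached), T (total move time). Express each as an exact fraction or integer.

t_a=3 t_c=0 v_peak=39/4 T=6

(v_max)²/a_max = (43/4)²/(13/4) = 1849/52
117/4 < 1849/52 ⇒ no cruise
v_peak = √(117/4·13/4) = √(1521/16) = 39/4
t_a = (39/4)/(13/4) = 3; t_c = 0
T = 2·3 = 6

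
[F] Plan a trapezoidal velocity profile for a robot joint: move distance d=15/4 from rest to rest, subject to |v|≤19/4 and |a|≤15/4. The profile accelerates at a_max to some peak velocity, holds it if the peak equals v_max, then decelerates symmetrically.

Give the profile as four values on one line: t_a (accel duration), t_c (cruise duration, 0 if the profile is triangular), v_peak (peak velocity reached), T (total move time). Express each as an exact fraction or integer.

t_a=1 t_c=0 v_peak=15/4 T=2

vₘ²/aₘ = (19/4)²/(15/4) = 361/60
15/4 < 361/60 ⇒ no cruise
v_peak = √(15/4·15/4) = √(225/16) = 15/4
t_a = (15/4)/(15/4) = 1; t_c = 0
T = 2·1 = 2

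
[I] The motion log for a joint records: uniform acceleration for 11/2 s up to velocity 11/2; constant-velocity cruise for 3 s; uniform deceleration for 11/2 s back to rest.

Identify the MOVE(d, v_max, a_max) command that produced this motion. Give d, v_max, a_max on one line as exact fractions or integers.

a_max = (11/2)/(11/2) = 1
d_a = ½·11/2·11/2 = 121/8; d_c = 11/2·3 = 33/2
d = 2·121/8 + 33/2 = 187/4
t_c = 3 > 0 ⇒ limit active, v_max = 11/2

d=187/4 v_max=11/2 a_max=1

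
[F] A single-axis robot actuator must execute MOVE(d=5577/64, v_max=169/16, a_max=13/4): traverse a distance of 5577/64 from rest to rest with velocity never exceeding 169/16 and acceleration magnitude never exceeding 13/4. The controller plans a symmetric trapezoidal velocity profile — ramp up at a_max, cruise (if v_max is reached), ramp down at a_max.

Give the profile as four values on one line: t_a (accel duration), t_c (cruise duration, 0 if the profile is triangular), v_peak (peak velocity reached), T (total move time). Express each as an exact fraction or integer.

vₘ²/aₘ = (169/16)²/(13/4) = 2197/64
5577/64 ≥ 2197/64 ⇒ cruise phase
t_a = (169/16)/(13/4) = 13/4; v_peak = 169/16
d_cruise = 5577/64 − 2197/64 = 845/16; t_c = (845/16)/(169/16) = 5
T = 2·13/4 + 5 = 23/2

t_a=13/4 t_c=5 v_peak=169/16 T=23/2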